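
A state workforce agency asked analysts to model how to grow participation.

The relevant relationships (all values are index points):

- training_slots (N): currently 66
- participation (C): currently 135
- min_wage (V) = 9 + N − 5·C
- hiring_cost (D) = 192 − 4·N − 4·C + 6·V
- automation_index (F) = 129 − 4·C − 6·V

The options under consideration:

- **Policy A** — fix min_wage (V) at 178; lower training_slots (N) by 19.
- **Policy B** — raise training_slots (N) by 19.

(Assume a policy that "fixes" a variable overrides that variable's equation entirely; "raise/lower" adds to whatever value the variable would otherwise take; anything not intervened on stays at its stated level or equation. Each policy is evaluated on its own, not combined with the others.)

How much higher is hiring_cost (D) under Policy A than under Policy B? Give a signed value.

4706

Policy A (V := 178, N − 19):
  N = 66 − 19 = 47
  C = 135
  V = 178
  D = 192 − 4·47 − 4·135 + 6·178 = 532
Policy B (N + 19):
  N = 66 + 19 = 85
  C = 135
  V = 9 + 85 − 5·135 = -581
  D = 192 − 4·85 − 4·135 + 6·(-581) = -4174
D: 532 − (-4174) = 4706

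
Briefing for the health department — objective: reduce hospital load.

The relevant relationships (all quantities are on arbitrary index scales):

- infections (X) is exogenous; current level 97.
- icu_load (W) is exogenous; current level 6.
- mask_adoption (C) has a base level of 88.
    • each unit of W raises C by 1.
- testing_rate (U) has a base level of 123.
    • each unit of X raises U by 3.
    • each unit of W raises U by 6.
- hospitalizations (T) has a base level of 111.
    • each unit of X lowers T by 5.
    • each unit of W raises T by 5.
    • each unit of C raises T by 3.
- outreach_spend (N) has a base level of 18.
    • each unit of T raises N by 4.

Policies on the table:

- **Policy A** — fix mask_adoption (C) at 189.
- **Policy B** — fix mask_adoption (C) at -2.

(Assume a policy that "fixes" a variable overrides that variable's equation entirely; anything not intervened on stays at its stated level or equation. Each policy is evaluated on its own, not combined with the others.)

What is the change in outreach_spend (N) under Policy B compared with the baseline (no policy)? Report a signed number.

-1152

Baseline:
  X = 97
  W = 6
  C = 88 + 6 = 94
  T = 111 − 5·97 + 5·6 + 3·94 = -62
  N = 18 + 4·(-62) = -230
Policy B (C := -2):
  X = 97
  W = 6
  C = -2
  T = 111 − 5·97 + 5·6 + 3·(-2) = -350
  N = 18 + 4·(-350) = -1382
Change in N: -1382 − (-230) = -1152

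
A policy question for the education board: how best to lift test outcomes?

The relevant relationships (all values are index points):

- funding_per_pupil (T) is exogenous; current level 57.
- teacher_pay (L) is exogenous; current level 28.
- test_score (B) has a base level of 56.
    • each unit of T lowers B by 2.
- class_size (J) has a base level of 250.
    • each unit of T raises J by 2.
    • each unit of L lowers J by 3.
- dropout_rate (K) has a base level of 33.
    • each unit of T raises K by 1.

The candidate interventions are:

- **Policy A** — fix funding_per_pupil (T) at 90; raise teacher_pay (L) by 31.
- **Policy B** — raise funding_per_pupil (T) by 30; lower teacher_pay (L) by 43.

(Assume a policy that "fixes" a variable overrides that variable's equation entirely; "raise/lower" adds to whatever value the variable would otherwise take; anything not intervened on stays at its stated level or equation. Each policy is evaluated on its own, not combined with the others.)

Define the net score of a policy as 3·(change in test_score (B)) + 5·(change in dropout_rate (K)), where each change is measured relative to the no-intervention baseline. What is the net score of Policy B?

-30

Baseline:
  T = 57
  B = 56 − 2·57 = -58
  K = 33 + 57 = 90
Policy B (T + 30, L − 43):
  T = 57 + 30 = 87
  B = 56 − 2·87 = -118
  K = 33 + 87 = 120
ΔB = -118 − (-58) = -60; ΔK = 120 − 90 = 30
Score = 3·(-60) + 5·30 = -30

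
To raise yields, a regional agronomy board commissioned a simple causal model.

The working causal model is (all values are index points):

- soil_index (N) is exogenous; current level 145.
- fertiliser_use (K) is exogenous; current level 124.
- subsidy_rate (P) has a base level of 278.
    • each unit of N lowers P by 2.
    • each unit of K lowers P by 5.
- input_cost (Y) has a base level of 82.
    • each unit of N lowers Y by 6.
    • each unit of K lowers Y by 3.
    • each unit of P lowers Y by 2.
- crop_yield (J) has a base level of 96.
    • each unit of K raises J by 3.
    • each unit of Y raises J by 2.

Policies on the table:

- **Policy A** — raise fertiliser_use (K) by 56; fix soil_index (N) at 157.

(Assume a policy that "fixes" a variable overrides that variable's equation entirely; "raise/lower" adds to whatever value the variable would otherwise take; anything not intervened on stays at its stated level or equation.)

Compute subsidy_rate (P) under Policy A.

-936

Policy A (K + 56, N := 157):
  N = 157
  K = 124 + 56 = 180
  P = 278 − 2·157 − 5·180 = -936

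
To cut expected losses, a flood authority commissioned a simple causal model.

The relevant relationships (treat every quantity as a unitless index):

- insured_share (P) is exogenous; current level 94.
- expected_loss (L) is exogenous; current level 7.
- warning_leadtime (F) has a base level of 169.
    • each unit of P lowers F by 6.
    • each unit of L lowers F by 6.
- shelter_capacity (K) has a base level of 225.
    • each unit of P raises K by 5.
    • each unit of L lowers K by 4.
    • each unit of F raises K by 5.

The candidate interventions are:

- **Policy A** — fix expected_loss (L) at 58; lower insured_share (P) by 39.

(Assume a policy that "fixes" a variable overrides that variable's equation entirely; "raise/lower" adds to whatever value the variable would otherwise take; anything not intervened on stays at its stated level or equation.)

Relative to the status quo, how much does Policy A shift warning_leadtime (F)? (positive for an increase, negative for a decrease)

-72

Baseline:
  P = 94
  L = 7
  F = 169 − 6·94 − 6·7 = -437
Policy A (L := 58, P − 39):
  P = 94 − 39 = 55
  L = 58
  F = 169 − 6·55 − 6·58 = -509
Change in F: -509 − (-437) = -72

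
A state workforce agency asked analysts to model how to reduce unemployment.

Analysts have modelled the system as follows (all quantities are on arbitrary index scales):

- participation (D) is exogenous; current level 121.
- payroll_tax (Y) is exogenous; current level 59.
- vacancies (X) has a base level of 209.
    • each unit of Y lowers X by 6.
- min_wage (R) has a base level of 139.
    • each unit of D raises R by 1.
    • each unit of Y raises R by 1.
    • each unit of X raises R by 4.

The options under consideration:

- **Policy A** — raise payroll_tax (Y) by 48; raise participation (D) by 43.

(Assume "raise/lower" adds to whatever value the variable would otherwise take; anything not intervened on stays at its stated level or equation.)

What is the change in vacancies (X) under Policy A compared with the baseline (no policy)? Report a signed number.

Baseline:
  Y = 59
  X = 209 − 6·59 = -145
Policy A (Y + 48, D + 43):
  Y = 59 + 48 = 107
  X = 209 − 6·107 = -433
Change in X: -433 − (-145) = -288

-288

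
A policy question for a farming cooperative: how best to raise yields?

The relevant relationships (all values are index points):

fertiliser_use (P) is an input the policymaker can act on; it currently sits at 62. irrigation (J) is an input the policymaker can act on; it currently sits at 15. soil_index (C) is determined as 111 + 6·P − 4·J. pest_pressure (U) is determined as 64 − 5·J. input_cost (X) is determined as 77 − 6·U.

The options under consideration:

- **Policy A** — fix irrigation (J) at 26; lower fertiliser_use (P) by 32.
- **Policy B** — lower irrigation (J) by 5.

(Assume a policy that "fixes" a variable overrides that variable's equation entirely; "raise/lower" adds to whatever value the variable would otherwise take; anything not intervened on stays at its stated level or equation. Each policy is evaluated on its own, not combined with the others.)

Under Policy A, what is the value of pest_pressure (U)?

Policy A (J := 26, P − 32):
  J = 26
  U = 64 − 5·26 = -66

-66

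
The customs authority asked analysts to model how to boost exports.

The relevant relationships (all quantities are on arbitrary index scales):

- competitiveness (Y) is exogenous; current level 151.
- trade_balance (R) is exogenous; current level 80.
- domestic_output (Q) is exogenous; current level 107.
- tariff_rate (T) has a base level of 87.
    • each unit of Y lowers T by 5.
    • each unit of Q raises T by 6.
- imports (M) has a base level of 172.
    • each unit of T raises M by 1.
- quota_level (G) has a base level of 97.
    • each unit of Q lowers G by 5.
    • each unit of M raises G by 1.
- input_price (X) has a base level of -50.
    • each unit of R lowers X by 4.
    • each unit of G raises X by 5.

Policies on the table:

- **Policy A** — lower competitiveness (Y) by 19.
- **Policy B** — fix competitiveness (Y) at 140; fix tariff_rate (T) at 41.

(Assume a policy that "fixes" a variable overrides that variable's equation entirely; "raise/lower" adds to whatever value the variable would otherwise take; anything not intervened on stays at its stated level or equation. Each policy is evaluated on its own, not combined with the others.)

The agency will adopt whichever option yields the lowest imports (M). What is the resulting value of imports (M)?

Policy A (Y − 19):
  Y = 151 − 19 = 132
  Q = 107
  T = 87 − 5·132 + 6·107 = 69
  M = 172 + 69 = 241
Policy B (Y := 140, T := 41):
  Y = 140
  Q = 107
  T = 41
  M = 172 + 41 = 213
Comparing — Policy A: M=241, Policy B: M=213. Lowest is 213 (Policy B).

213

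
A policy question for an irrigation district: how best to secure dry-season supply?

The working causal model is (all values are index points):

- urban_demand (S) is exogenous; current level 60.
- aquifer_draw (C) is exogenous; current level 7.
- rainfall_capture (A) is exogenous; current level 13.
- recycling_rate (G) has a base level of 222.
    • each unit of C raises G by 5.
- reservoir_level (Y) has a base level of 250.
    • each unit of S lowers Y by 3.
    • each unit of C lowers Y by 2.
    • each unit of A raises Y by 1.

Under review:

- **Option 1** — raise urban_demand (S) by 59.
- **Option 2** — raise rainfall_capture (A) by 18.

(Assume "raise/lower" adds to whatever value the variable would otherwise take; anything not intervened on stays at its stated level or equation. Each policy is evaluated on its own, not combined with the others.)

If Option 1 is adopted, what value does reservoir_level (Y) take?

-108

Option 1 (S + 59):
  S = 60 + 59 = 119
  C = 7
  A = 13
  Y = 250 − 3·119 − 2·7 + 13 = -108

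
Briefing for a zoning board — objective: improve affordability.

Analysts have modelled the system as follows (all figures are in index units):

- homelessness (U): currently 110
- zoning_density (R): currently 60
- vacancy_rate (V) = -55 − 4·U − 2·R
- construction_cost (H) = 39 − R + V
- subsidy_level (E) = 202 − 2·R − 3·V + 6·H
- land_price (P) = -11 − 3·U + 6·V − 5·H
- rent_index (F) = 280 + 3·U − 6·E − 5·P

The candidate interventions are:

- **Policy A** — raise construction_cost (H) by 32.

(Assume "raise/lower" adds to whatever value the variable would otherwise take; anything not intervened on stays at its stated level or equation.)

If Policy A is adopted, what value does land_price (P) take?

Policy A (H + 32):
  U = 110
  R = 60
  V = -55 − 4·110 − 2·60 = -615
  H = 39 − 60 + (-615) (+32 from intervention) = -604
  P = -11 − 3·110 + 6·(-615) − 5·(-604) = -1011

-1011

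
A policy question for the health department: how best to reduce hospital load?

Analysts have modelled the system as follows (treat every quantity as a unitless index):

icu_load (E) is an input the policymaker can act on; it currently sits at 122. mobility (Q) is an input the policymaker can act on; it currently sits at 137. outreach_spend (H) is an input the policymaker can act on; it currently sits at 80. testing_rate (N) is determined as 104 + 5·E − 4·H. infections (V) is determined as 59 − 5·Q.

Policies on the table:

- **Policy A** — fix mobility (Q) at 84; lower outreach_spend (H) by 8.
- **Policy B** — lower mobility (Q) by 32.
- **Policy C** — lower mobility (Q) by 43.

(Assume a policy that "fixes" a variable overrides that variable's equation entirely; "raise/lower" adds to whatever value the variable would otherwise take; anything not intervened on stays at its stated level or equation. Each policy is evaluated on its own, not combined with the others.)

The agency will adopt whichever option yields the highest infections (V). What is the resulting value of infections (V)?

-361

Policy A (Q := 84, H − 8):
  Q = 84
  V = 59 − 5·84 = -361
Policy B (Q − 32):
  Q = 137 − 32 = 105
  V = 59 − 5·105 = -466
Policy C (Q − 43):
  Q = 137 − 43 = 94
  V = 59 − 5·94 = -411
Comparing — Policy A: V=-361, Policy B: V=-466, Policy C: V=-411. Highest is -361 (Policy A).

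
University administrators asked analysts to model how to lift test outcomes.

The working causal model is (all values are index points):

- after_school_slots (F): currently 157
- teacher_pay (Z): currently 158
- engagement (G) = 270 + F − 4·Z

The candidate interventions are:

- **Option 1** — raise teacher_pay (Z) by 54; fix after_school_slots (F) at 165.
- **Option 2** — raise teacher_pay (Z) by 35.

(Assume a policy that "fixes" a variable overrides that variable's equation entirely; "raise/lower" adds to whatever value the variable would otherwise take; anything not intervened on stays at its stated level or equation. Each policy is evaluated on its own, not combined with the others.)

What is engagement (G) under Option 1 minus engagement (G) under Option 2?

-68

Option 1 (Z + 54, F := 165):
  F = 165
  Z = 158 + 54 = 212
  G = 270 + 165 − 4·212 = -413
Option 2 (Z + 35):
  F = 157
  Z = 158 + 35 = 193
  G = 270 + 157 − 4·193 = -345
G: -413 − (-345) = -68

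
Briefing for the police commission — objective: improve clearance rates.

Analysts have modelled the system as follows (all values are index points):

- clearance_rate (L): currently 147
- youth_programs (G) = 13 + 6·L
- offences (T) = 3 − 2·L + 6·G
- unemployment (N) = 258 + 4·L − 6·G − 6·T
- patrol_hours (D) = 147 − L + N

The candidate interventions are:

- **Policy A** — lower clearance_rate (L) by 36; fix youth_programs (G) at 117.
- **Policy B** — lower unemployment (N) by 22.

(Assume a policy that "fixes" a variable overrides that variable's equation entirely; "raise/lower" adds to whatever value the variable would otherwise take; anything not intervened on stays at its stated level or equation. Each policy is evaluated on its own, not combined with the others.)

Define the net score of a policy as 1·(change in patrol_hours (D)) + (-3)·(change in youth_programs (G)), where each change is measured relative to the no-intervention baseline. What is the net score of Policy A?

34470

Baseline:
  L = 147
  G = 13 + 6·147 = 895
  T = 3 − 2·147 + 6·895 = 5079
  N = 258 + 4·147 − 6·895 − 6·5079 = -34998
  D = 147 − 147 + (-34998) = -34998
Policy A (L − 36, G := 117):
  L = 147 − 36 = 111
  G = 117
  T = 3 − 2·111 + 6·117 = 483
  N = 258 + 4·111 − 6·117 − 6·483 = -2898
  D = 147 − 111 + (-2898) = -2862
ΔD = -2862 − (-34998) = 32136; ΔG = 117 − 895 = -778
Score = 1·32136 + (-3)·(-778) = 34470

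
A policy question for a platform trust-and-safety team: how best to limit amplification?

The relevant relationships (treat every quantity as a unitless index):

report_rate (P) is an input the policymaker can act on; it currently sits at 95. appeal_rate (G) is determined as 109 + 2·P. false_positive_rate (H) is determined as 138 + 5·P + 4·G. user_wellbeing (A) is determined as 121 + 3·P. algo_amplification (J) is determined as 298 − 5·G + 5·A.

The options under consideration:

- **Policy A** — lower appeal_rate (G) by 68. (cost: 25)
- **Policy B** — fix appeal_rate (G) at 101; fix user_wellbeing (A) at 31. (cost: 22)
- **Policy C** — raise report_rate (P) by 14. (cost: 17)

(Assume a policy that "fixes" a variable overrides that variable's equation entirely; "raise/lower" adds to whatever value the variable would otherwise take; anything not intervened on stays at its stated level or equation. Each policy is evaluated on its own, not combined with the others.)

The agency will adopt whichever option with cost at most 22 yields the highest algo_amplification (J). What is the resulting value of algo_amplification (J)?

Policy B (G := 101, A := 31):
  P = 95
  G = 101
  A = 31
  J = 298 − 5·101 + 5·31 = -52
Policy C (P + 14):
  P = 95 + 14 = 109
  G = 109 + 2·109 = 327
  A = 121 + 3·109 = 448
  J = 298 − 5·327 + 5·448 = 903
Comparing — Policy B: J=-52, Policy C: J=903. Highest is 903 (Policy C).

903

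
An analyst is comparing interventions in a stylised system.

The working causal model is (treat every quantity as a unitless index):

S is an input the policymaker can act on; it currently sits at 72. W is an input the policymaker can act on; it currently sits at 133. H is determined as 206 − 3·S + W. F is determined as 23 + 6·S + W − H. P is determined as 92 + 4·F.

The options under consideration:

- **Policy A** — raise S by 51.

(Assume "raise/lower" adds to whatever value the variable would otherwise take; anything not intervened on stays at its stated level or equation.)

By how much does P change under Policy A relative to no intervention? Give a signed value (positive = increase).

Baseline:
  S = 72
  W = 133
  H = 206 − 3·72 + 133 = 123
  F = 23 + 6·72 + 133 − 123 = 465
  P = 92 + 4·465 = 1952
Policy A (S + 51):
  S = 72 + 51 = 123
  W = 133
  H = 206 − 3·123 + 133 = -30
  F = 23 + 6·123 + 133 − (-30) = 924
  P = 92 + 4·924 = 3788
Change in P: 3788 − 1952 = 1836

1836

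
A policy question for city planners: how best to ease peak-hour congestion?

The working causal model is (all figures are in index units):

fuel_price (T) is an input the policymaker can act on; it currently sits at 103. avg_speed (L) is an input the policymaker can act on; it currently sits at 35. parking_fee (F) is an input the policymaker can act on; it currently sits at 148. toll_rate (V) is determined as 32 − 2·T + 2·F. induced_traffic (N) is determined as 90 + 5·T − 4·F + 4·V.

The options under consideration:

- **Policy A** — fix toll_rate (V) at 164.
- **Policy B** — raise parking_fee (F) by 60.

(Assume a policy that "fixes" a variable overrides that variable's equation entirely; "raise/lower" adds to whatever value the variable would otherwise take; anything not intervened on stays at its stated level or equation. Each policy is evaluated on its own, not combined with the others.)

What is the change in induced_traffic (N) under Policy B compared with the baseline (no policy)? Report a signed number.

Baseline:
  T = 103
  F = 148
  V = 32 − 2·103 + 2·148 = 122
  N = 90 + 5·103 − 4·148 + 4·122 = 501
Policy B (F + 60):
  T = 103
  F = 148 + 60 = 208
  V = 32 − 2·103 + 2·208 = 242
  N = 90 + 5·103 − 4·208 + 4·242 = 741
Change in N: 741 − 501 = 240

240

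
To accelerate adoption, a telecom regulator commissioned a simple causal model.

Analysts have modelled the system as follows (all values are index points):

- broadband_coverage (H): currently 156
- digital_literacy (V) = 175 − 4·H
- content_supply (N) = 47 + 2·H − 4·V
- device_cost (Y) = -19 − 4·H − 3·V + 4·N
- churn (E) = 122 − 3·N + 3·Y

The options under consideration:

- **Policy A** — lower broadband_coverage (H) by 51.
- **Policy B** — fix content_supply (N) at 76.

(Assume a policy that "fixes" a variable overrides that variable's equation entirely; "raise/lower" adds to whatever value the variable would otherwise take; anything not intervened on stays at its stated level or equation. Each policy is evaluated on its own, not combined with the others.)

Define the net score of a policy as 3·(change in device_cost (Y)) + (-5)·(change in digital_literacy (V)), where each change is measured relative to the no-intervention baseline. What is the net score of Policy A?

-13260

Baseline:
  H = 156
  V = 175 − 4·156 = -449
  N = 47 + 2·156 − 4·(-449) = 2155
  Y = -19 − 4·156 − 3·(-449) + 4·2155 = 9324
Policy A (H − 51):
  H = 156 − 51 = 105
  V = 175 − 4·105 = -245
  N = 47 + 2·105 − 4·(-245) = 1237
  Y = -19 − 4·105 − 3·(-245) + 4·1237 = 5244
ΔY = 5244 − 9324 = -4080; ΔV = -245 − (-449) = 204
Score = 3·(-4080) + (-5)·204 = -13260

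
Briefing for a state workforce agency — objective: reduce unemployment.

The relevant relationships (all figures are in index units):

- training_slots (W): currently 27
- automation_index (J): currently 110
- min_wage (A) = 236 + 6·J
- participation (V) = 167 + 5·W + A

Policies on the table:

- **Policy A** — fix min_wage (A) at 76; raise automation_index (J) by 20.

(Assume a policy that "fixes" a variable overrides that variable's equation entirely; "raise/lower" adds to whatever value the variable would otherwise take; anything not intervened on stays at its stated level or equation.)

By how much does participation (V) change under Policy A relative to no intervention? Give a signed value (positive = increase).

-820

Baseline:
  W = 27
  J = 110
  A = 236 + 6·110 = 896
  V = 167 + 5·27 + 896 = 1198
Policy A (A := 76, J + 20):
  W = 27
  J = 110 + 20 = 130
  A = 76
  V = 167 + 5·27 + 76 = 378
Change in V: 378 − 1198 = -820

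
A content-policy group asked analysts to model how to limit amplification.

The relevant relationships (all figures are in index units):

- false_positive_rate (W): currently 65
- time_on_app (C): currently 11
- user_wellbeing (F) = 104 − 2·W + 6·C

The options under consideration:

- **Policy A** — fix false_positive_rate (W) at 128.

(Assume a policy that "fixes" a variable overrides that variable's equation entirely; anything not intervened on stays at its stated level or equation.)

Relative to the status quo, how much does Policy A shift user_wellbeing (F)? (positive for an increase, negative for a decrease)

-126

Baseline:
  W = 65
  C = 11
  F = 104 − 2·65 + 6·11 = 40
Policy A (W := 128):
  W = 128
  C = 11
  F = 104 − 2·128 + 6·11 = -86
Change in F: -86 − 40 = -126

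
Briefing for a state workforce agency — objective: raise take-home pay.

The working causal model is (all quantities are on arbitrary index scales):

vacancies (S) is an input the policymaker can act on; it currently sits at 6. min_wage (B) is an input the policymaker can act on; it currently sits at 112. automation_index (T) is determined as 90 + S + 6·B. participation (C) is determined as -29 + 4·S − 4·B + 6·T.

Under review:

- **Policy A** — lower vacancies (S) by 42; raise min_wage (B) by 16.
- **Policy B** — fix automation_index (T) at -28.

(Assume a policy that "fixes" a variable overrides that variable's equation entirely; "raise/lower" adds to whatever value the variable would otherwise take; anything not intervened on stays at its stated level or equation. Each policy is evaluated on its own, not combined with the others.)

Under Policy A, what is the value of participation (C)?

Policy A (S − 42, B + 16):
  S = 6 − 42 = -36
  B = 112 + 16 = 128
  T = 90 + (-36) + 6·128 = 822
  C = -29 + 4·(-36) − 4·128 + 6·822 = 4247

4247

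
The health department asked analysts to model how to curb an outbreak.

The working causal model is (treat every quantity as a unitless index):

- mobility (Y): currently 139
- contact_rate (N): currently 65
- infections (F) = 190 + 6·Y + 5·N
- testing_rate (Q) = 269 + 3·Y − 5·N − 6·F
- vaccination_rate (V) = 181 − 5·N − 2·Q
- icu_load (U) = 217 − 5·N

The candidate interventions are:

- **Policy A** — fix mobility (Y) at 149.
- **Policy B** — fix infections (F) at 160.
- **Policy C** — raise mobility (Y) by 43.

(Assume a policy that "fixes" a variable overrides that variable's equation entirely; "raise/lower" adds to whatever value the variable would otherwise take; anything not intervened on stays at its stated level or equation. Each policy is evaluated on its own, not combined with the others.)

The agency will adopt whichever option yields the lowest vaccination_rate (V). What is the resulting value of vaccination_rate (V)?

Policy A (Y := 149):
  Y = 149
  N = 65
  F = 190 + 6·149 + 5·65 = 1409
  Q = 269 + 3·149 − 5·65 − 6·1409 = -8063
  V = 181 − 5·65 − 2·(-8063) = 15982
Policy B (F := 160):
  Y = 139
  N = 65
  F = 160
  Q = 269 + 3·139 − 5·65 − 6·160 = -599
  V = 181 − 5·65 − 2·(-599) = 1054
Policy C (Y + 43):
  Y = 139 + 43 = 182
  N = 65
  F = 190 + 6·182 + 5·65 = 1607
  Q = 269 + 3·182 − 5·65 − 6·1607 = -9152
  V = 181 − 5·65 − 2·(-9152) = 18160
Comparing — Policy A: V=15982, Policy B: V=1054, Policy C: V=18160. Lowest is 1054 (Policy B).

1054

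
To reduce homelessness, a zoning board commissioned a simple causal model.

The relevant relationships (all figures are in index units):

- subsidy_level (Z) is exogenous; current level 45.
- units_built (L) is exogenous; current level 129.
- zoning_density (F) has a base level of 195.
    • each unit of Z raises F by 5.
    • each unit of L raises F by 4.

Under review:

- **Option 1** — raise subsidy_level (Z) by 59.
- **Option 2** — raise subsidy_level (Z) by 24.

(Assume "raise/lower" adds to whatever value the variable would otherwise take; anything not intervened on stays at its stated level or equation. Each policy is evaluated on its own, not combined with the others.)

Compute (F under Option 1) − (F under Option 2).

Option 1 (Z + 59):
  Z = 45 + 59 = 104
  L = 129
  F = 195 + 5·104 + 4·129 = 1231
Option 2 (Z + 24):
  Z = 45 + 24 = 69
  L = 129
  F = 195 + 5·69 + 4·129 = 1056
F: 1231 − 1056 = 175

175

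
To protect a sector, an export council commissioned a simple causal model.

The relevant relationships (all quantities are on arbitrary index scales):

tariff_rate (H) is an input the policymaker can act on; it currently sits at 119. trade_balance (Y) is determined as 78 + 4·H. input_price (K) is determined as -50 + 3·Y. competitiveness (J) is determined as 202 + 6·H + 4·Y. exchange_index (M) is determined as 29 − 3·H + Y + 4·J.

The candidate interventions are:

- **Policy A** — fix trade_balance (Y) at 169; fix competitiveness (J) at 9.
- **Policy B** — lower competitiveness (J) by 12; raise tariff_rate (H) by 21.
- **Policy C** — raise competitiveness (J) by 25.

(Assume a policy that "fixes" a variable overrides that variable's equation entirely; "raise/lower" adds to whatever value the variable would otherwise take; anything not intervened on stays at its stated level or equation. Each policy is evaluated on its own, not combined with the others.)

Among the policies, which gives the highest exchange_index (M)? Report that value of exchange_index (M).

14575

Policy A (Y := 169, J := 9):
  H = 119
  Y = 169
  J = 9
  M = 29 − 3·119 + 169 + 4·9 = -123
Policy B (J − 12, H + 21):
  H = 119 + 21 = 140
  Y = 78 + 4·140 = 638
  J = 202 + 6·140 + 4·638 (−12 from intervention) = 3582
  M = 29 − 3·140 + 638 + 4·3582 = 14575
Policy C (J + 25):
  H = 119
  Y = 78 + 4·119 = 554
  J = 202 + 6·119 + 4·554 (+25 from intervention) = 3157
  M = 29 − 3·119 + 554 + 4·3157 = 12854
Comparing — Policy A: M=-123, Policy B: M=14575, Policy C: M=12854. Highest is 14575 (Policy B).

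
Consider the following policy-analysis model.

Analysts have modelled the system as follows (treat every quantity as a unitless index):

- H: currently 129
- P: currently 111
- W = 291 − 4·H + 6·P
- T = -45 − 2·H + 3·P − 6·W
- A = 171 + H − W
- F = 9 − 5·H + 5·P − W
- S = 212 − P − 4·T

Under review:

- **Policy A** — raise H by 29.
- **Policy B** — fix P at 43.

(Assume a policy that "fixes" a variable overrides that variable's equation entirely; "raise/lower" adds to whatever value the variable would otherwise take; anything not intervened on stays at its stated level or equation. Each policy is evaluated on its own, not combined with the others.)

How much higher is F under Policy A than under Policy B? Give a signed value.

Policy A (H + 29):
  H = 129 + 29 = 158
  P = 111
  W = 291 − 4·158 + 6·111 = 325
  F = 9 − 5·158 + 5·111 − 325 = -551
Policy B (P := 43):
  H = 129
  P = 43
  W = 291 − 4·129 + 6·43 = 33
  F = 9 − 5·129 + 5·43 − 33 = -454
F: -551 − (-454) = -97

-97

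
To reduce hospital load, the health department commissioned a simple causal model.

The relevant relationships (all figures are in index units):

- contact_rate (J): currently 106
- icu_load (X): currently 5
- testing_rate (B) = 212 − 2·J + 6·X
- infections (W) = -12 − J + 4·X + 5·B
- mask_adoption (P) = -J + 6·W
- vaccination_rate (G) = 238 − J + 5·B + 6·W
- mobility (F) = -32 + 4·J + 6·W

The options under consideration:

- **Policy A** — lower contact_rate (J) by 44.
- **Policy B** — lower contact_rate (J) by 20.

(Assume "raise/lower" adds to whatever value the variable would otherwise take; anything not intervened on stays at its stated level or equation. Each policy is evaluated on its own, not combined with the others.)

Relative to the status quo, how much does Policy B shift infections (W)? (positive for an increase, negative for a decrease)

Baseline:
  J = 106
  X = 5
  B = 212 − 2·106 + 6·5 = 30
  W = -12 − 106 + 4·5 + 5·30 = 52
Policy B (J − 20):
  J = 106 − 20 = 86
  X = 5
  B = 212 − 2·86 + 6·5 = 70
  W = -12 − 86 + 4·5 + 5·70 = 272
Change in W: 272 − 52 = 220

220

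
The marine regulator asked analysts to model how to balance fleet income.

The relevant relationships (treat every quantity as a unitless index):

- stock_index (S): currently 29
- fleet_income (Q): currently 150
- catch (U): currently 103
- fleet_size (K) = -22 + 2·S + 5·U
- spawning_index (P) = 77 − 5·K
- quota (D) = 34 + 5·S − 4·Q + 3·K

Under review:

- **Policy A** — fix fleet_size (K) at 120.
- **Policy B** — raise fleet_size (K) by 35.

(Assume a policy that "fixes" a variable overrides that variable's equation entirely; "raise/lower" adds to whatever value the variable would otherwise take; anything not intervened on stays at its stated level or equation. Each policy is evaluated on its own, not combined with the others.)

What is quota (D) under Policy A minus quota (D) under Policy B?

-1398

Policy A (K := 120):
  S = 29
  Q = 150
  U = 103
  K = 120
  D = 34 + 5·29 − 4·150 + 3·120 = -61
Policy B (K + 35):
  S = 29
  Q = 150
  U = 103
  K = -22 + 2·29 + 5·103 (+35 from intervention) = 586
  D = 34 + 5·29 − 4·150 + 3·586 = 1337
D: -61 − 1337 = -1398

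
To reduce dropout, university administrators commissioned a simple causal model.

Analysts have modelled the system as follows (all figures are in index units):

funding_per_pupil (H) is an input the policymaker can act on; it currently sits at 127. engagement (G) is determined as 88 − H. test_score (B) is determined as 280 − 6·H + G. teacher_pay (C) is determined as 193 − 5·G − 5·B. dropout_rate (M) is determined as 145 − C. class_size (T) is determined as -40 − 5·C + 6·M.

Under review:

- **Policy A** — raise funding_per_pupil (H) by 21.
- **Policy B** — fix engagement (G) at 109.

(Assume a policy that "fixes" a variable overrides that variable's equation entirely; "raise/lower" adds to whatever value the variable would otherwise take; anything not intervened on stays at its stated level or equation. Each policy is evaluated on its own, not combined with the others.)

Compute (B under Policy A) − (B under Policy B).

-295

Policy A (H + 21):
  H = 127 + 21 = 148
  G = 88 − 148 = -60
  B = 280 − 6·148 + (-60) = -668
Policy B (G := 109):
  H = 127
  G = 109
  B = 280 − 6·127 + 109 = -373
B: -668 − (-373) = -295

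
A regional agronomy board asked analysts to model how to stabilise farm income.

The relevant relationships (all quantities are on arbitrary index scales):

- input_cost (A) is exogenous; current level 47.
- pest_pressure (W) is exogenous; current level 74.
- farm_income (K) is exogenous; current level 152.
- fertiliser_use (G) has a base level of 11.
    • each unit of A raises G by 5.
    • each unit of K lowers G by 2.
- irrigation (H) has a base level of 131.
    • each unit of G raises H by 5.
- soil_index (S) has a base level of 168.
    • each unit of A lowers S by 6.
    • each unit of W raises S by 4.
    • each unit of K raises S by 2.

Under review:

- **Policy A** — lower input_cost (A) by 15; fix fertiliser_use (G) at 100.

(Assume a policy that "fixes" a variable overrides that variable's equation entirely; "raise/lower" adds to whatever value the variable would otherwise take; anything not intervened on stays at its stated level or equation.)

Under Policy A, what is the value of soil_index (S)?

Policy A (A − 15, G := 100):
  A = 47 − 15 = 32
  W = 74
  K = 152
  S = 168 − 6·32 + 4·74 + 2·152 = 576

576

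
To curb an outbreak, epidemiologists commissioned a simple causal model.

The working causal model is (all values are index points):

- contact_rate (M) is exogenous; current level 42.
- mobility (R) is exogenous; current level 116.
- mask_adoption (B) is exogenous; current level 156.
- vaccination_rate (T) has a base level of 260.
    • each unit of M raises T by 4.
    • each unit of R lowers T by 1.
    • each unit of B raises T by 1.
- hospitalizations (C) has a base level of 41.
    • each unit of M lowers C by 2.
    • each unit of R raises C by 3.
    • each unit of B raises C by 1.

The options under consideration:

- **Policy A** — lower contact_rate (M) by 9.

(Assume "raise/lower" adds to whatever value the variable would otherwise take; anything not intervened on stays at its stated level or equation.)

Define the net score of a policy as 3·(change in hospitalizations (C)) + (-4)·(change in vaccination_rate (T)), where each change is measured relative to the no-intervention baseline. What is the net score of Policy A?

198

Baseline:
  M = 42
  R = 116
  B = 156
  T = 260 + 4·42 − 116 + 156 = 468
  C = 41 − 2·42 + 3·116 + 156 = 461
Policy A (M − 9):
  M = 42 − 9 = 33
  R = 116
  B = 156
  T = 260 + 4·33 − 116 + 156 = 432
  C = 41 − 2·33 + 3·116 + 156 = 479
ΔC = 479 − 461 = 18; ΔT = 432 − 468 = -36
Score = 3·18 + (-4)·(-36) = 198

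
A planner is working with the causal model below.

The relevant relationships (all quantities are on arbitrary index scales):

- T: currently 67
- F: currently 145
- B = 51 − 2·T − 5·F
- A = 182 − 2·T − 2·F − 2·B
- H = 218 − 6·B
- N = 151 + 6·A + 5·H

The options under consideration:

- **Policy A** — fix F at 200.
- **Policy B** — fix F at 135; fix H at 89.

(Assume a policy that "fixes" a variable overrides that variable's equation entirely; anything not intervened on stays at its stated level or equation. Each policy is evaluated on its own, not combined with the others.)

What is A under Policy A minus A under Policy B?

520

Policy A (F := 200):
  T = 67
  F = 200
  B = 51 − 2·67 − 5·200 = -1083
  A = 182 − 2·67 − 2·200 − 2·(-1083) = 1814
Policy B (F := 135, H := 89):
  T = 67
  F = 135
  B = 51 − 2·67 − 5·135 = -758
  A = 182 − 2·67 − 2·135 − 2·(-758) = 1294
A: 1814 − 1294 = 520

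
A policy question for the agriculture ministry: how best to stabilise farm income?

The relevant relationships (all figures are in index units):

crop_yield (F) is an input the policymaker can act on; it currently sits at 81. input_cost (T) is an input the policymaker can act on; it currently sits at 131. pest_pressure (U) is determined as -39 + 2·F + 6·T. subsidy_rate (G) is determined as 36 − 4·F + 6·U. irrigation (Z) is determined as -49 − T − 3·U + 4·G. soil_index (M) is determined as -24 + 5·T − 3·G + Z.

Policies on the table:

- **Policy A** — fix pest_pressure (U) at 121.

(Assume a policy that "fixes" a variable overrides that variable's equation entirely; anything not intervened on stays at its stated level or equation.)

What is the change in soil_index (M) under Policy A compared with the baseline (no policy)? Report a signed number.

Baseline:
  F = 81
  T = 131
  U = -39 + 2·81 + 6·131 = 909
  G = 36 − 4·81 + 6·909 = 5166
  Z = -49 − 131 − 3·909 + 4·5166 = 17757
  M = -24 + 5·131 − 3·5166 + 17757 = 2890
Policy A (U := 121):
  F = 81
  T = 131
  U = 121
  G = 36 − 4·81 + 6·121 = 438
  Z = -49 − 131 − 3·121 + 4·438 = 1209
  M = -24 + 5·131 − 3·438 + 1209 = 526
Change in M: 526 − 2890 = -2364

-2364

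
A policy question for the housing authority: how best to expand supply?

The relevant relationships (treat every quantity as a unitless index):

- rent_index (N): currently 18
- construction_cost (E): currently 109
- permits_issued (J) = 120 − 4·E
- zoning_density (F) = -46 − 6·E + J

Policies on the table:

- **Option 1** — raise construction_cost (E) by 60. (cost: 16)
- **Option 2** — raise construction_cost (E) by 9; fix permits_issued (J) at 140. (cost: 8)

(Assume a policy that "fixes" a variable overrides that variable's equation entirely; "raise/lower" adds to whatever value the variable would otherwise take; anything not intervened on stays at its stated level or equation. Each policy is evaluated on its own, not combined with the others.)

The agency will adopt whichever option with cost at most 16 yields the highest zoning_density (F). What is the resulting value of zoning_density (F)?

Option 1 (E + 60):
  E = 109 + 60 = 169
  J = 120 − 4·169 = -556
  F = -46 − 6·169 + (-556) = -1616
Option 2 (E + 9, J := 140):
  E = 109 + 9 = 118
  J = 140
  F = -46 − 6·118 + 140 = -614
Comparing — Option 1: F=-1616, Option 2: F=-614. Highest is -614 (Option 2).

-614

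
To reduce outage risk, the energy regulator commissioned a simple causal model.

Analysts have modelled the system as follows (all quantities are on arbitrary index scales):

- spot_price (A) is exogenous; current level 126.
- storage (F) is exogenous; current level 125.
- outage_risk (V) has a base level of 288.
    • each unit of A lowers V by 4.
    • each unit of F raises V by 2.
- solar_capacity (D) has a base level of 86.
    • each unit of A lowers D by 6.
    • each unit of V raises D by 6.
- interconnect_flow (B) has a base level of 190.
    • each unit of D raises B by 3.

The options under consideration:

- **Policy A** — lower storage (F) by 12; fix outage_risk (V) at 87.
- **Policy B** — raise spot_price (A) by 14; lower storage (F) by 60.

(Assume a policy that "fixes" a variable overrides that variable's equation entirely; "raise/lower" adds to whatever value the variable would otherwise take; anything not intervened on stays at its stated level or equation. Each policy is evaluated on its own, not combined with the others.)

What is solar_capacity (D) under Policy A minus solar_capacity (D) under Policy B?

1458

Policy A (F − 12, V := 87):
  A = 126
  F = 125 − 12 = 113
  V = 87
  D = 86 − 6·126 + 6·87 = -148
Policy B (A + 14, F − 60):
  A = 126 + 14 = 140
  F = 125 − 60 = 65
  V = 288 − 4·140 + 2·65 = -142
  D = 86 − 6·140 + 6·(-142) = -1606
D: -148 − (-1606) = 1458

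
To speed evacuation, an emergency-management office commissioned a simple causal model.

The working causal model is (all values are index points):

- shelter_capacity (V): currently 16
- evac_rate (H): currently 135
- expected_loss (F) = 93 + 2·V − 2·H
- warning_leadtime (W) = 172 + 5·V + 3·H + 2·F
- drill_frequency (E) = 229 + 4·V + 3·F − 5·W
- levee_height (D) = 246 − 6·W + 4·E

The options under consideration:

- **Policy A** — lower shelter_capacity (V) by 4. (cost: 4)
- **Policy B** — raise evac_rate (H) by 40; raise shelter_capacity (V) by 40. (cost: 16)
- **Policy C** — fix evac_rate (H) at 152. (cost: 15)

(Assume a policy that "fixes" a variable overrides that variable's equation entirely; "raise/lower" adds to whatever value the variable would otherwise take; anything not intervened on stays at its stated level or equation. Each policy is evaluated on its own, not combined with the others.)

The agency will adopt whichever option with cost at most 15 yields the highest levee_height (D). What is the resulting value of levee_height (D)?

Policy A (V − 4):
  V = 16 − 4 = 12
  H = 135
  F = 93 + 2·12 − 2·135 = -153
  W = 172 + 5·12 + 3·135 + 2·(-153) = 331
  E = 229 + 4·12 + 3·(-153) − 5·331 = -1837
  D = 246 − 6·331 + 4·(-1837) = -9088
Policy C (H := 152):
  V = 16
  H = 152
  F = 93 + 2·16 − 2·152 = -179
  W = 172 + 5·16 + 3·152 + 2·(-179) = 350
  E = 229 + 4·16 + 3·(-179) − 5·350 = -1994
  D = 246 − 6·350 + 4·(-1994) = -9830
Comparing — Policy A: D=-9088, Policy C: D=-9830. Highest is -9088 (Policy A).

-9088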